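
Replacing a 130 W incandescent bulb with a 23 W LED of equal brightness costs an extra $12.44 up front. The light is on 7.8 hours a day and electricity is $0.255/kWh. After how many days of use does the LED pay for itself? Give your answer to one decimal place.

58.5 days

Power saved = 130 − 23 = 107 W
Daily energy saved = 107 W × 7.8 h = 834.6 Wh = 0.8346 kWh
Daily savings = 0.8346 × $0.255 = $0.2128
Payback = $12.44 / $0.2128 per day = 58.45 days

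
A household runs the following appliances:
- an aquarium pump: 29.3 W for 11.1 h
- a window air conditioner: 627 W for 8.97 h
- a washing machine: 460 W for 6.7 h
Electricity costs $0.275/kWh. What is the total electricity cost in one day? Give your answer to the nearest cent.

aquarium pump: 29.3 W × 11.1 h = 325 Wh = 0.3252 kWh
window air conditioner: 627 W × 8.97 h = 5,624 Wh = 5.624 kWh
washing machine: 460 W × 6.7 h = 3,082 Wh = 3.082 kWh
Total energy = 0.3252 + 5.624 + 3.082 = 9.031 kWh
Cost = 9.031 kWh × $0.275 = $2.48

$2.48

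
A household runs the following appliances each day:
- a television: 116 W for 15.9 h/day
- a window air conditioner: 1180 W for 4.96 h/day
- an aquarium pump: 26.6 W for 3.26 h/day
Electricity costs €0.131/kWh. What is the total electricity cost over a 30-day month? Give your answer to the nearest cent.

€30.59

television: 116 W × 15.9 h × 30 d = 55,332 Wh = 55.33 kWh
window air conditioner: 1180 W × 4.96 h × 30 d = 175,584 Wh = 175.6 kWh
aquarium pump: 26.6 W × 3.26 h × 30 d = 2,601 Wh = 2.601 kWh
Total energy = 55.33 + 175.6 + 2.601 = 233.5 kWh
Cost = 233.5 kWh × €0.131 = €30.59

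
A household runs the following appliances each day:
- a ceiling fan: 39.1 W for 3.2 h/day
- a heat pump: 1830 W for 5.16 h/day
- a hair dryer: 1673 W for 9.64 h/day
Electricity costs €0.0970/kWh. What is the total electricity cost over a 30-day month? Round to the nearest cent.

ceiling fan: 39.1 W × 3.2 h × 30 d = 3,754 Wh = 3.754 kWh
heat pump: 1830 W × 5.16 h × 30 d = 283,284 Wh = 283.3 kWh
hair dryer: 1673 W × 9.64 h × 30 d = 483,832 Wh = 483.8 kWh
Total energy = 3.754 + 283.3 + 483.8 = 770.9 kWh
Cost = 770.9 kWh × €0.0970 = €74.77

€74.77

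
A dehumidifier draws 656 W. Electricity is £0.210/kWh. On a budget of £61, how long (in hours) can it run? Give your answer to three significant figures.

443 h

Energy budget = £61 / £0.210 per kWh = 290.5 kWh = 290,476 Wh
Runtime = 290,476 Wh / 656 W = 442.8 h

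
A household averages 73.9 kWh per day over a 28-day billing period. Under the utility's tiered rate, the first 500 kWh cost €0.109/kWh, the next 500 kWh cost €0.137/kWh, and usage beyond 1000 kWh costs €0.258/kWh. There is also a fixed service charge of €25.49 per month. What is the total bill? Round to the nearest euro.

Usage = 73.9 kWh/day × 28 days = 2069.2 kWh
First 500 kWh × €0.109 = €54.50
Next 500 kWh × €0.137 = €68.50
Remaining 1069.2 kWh × €0.258 = €275.85
Energy charge = €398.85; + service €25.49 = €424.34 ≈ €424

€424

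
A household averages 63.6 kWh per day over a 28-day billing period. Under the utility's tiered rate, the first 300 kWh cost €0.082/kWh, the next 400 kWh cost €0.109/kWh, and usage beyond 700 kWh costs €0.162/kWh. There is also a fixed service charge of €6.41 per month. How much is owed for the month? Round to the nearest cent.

Usage = 63.6 kWh/day × 28 days = 1780.8 kWh
First 300 kWh × €0.082 = €24.60
Next 400 kWh × €0.109 = €43.60
Remaining 1080.8 kWh × €0.162 = €175.09
Energy charge = €243.29; + service €6.41 = €249.70

€249.70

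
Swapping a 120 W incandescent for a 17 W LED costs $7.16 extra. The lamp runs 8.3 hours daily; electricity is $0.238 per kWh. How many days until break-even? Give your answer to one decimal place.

35.2 days

Power saved = 120 − 17 = 103 W
Daily energy saved = 103 W × 8.3 h = 854.9 Wh = 0.8549 kWh
Daily savings = 0.8549 × $0.238 = $0.2035
Payback = $7.16 / $0.2035 per day = 35.19 days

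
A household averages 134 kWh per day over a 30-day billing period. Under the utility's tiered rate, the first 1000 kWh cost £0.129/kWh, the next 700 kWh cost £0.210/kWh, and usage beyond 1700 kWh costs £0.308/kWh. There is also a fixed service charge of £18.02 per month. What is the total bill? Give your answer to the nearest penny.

£1008.58

Usage = 134 kWh/day × 30 days = 4020 kWh
First 1000 kWh × £0.129 = £129.00
Next 700 kWh × £0.210 = £147.00
Remaining 2320 kWh × £0.308 = £714.56
Energy charge = £990.56; + service £18.02 = £1,008.58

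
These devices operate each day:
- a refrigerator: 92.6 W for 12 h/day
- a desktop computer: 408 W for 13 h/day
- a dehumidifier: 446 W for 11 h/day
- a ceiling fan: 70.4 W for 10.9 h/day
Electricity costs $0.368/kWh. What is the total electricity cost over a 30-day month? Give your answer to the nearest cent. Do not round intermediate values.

refrigerator: 92.6 W × 12 h × 30 d = 33,336 Wh = 33.34 kWh
desktop computer: 408 W × 13 h × 30 d = 159,120 Wh = 159.1 kWh
dehumidifier: 446 W × 11 h × 30 d = 147,180 Wh = 147.2 kWh
ceiling fan: 70.4 W × 10.9 h × 30 d = 23,021 Wh = 23.02 kWh
Total energy = 33.34 + 159.1 + 147.2 + 23.02 = 362.7 kWh
Cost = 362.7 kWh × $0.368 = $133.46

$133.46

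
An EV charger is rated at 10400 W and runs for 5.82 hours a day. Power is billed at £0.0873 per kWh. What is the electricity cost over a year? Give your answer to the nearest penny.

Energy = 10400 W × 5.82 h/day × 365 days = 22,092,720 Wh = 22,090 kWh
Cost = 22,090 kWh × £0.0873/kWh = £1,928.69

£1928.69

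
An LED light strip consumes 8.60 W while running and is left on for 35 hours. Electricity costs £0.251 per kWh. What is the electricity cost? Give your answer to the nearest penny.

Energy = 8.60 W × 35 h = 301 Wh = 0.301 kWh
Cost = 0.301 kWh × £0.251/kWh = £0.08

£0.08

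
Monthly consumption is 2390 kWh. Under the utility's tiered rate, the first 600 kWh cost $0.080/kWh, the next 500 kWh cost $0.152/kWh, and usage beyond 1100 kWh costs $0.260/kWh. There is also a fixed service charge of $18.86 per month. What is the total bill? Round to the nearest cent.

First 600 kWh × $0.080 = $48.00
Next 500 kWh × $0.152 = $76.00
Remaining 1290 kWh × $0.260 = $335.40
Energy charge = $459.40; + service $18.86 = $478.26

$478.26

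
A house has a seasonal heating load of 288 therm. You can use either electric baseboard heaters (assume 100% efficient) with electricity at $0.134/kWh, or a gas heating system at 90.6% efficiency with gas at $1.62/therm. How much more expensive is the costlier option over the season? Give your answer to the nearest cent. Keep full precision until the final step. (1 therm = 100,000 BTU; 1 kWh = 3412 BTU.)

Heat load = 288 therm × 100,000 = 28,800,000 BTU
Gas: input = 28,800,000 / 0.906 = 31,788,079 BTU = 317.9 therm → 317.9 × $1.62 = $514.97
Electric: 28,800,000 BTU / 3412 = 8,441 kWh → × $0.134 = $1,131.07
Difference = |$514.97 − $1,131.07| = $616.10

$616.10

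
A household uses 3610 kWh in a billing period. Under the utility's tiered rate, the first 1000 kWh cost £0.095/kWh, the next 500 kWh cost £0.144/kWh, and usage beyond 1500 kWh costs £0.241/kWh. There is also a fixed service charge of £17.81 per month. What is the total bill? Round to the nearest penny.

First 1000 kWh × £0.095 = £95.00
Next 500 kWh × £0.144 = £72.00
Remaining 2110 kWh × £0.241 = £508.51
Energy charge = £675.51; + service £17.81 = £693.32

£693.32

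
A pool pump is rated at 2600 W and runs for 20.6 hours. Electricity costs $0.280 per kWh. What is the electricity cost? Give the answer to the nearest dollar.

Energy = 2600 W × 20.6 h = 53,560 Wh = 53.56 kWh
Cost = 53.56 kWh × $0.280/kWh = $15.00

$15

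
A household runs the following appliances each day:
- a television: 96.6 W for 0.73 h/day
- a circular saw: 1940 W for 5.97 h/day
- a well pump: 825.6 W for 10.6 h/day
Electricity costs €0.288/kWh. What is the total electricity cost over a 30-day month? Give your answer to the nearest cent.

€176.29

television: 96.6 W × 0.73 h × 30 d = 2,116 Wh = 2.116 kWh
circular saw: 1940 W × 5.97 h × 30 d = 347,454 Wh = 347.5 kWh
well pump: 825.6 W × 10.6 h × 30 d = 262,541 Wh = 262.5 kWh
Total energy = 2.116 + 347.5 + 262.5 = 612.1 kWh
Cost = 612.1 kWh × €0.288 = €176.29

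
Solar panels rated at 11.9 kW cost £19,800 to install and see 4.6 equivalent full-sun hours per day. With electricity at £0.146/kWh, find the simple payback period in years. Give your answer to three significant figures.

6.79 years

Daily generation = 11.9 kW × 4.6 h = 54.74 kWh
Annual generation = 54.74 × 365 = 19980 kWh
Annual savings = 19980 × £0.146 = £2,917.09
Payback = £19,800 / £2,917.09 = 6.79 years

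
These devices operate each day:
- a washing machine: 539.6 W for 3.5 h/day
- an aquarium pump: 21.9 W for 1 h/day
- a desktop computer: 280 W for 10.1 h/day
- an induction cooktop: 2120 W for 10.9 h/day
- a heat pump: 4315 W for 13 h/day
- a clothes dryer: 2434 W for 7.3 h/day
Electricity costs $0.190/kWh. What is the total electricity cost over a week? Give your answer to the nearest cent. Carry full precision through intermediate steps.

washing machine: 539.6 W × 3.5 h × 7 d = 13,220 Wh = 13.22 kWh
aquarium pump: 21.9 W × 1 h × 7 d = 153 Wh = 0.1533 kWh
desktop computer: 280 W × 10.1 h × 7 d = 19,796 Wh = 19.8 kWh
induction cooktop: 2120 W × 10.9 h × 7 d = 161,756 Wh = 161.8 kWh
heat pump: 4315 W × 13 h × 7 d = 392,665 Wh = 392.7 kWh
clothes dryer: 2434 W × 7.3 h × 7 d = 124,377 Wh = 124.4 kWh
Total energy = 13.22 + 0.1533 + 19.8 + 161.8 + 392.7 + 124.4 = 712 kWh
Cost = 712 kWh × $0.190 = $135.27

$135.27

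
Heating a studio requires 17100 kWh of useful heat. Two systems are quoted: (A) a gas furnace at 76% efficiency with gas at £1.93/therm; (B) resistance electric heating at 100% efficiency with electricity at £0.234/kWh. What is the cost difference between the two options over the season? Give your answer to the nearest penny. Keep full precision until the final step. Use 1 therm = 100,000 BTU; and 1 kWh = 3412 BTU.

Heat load = 17100 kWh × 3412 = 58,345,200 BTU
Gas: input = 58,345,200 / 0.76 = 76,770,000 BTU = 767.7 therm → 767.7 × £1.93 = £1,481.66
Electric: 58,345,200 BTU / 3412 = 17,100 kWh → × £0.234 = £4,001.40
Difference = |£1,481.66 − £4,001.40| = £2,519.74

£2519.74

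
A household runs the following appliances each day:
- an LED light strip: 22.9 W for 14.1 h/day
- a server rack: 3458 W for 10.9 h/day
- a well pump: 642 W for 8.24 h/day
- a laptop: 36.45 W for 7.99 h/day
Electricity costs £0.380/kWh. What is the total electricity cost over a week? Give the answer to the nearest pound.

LED light strip: 22.9 W × 14.1 h × 7 d = 2,260 Wh = 2.26 kWh
server rack: 3458 W × 10.9 h × 7 d = 263,845 Wh = 263.8 kWh
well pump: 642 W × 8.24 h × 7 d = 37,031 Wh = 37.03 kWh
laptop: 36.45 W × 7.99 h × 7 d = 2,039 Wh = 2.039 kWh
Total energy = 2.26 + 263.8 + 37.03 + 2.039 = 305.2 kWh
Cost = 305.2 kWh × £0.380 = £115.97 ≈ £116

£116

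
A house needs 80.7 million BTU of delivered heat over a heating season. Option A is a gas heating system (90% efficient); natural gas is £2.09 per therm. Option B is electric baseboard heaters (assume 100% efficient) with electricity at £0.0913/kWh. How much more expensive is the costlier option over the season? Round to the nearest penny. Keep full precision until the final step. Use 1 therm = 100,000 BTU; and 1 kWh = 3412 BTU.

£285.38

Heat load = 80.7 × 10⁶ BTU = 80,700,000 BTU
Gas: input = 80,700,000 / 0.90 = 89,666,667 BTU = 896.7 therm → 896.7 × £2.09 = £1,874.03
Electric: 80,700,000 BTU / 3412 = 23,650 kWh → × £0.0913 = £2,159.41
Difference = |£1,874.03 − £2,159.41| = £285.38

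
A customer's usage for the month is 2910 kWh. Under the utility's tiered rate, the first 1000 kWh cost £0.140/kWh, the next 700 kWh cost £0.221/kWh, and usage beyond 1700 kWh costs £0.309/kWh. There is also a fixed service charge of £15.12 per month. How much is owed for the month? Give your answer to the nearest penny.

£683.71

First 1000 kWh × £0.140 = £140.00
Next 700 kWh × £0.221 = £154.70
Remaining 1210 kWh × £0.309 = £373.89
Energy charge = £668.59; + service £15.12 = £683.71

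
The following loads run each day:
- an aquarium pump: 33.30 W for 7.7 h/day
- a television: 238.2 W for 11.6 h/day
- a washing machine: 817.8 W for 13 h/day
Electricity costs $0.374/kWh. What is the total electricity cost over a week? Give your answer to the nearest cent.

$35.74

aquarium pump: 33.30 W × 7.7 h × 7 d = 1,795 Wh = 1.795 kWh
television: 238.2 W × 11.6 h × 7 d = 19,342 Wh = 19.34 kWh
washing machine: 817.8 W × 13 h × 7 d = 74,420 Wh = 74.42 kWh
Total energy = 1.795 + 19.34 + 74.42 = 95.56 kWh
Cost = 95.56 kWh × $0.374 = $35.74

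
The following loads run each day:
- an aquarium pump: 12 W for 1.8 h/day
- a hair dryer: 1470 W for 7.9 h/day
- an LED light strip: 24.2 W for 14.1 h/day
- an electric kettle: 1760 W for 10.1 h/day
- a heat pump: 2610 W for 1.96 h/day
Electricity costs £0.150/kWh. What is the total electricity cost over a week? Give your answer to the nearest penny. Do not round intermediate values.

aquarium pump: 12 W × 1.8 h × 7 d = 151 Wh = 0.1512 kWh
hair dryer: 1470 W × 7.9 h × 7 d = 81,291 Wh = 81.29 kWh
LED light strip: 24.2 W × 14.1 h × 7 d = 2,389 Wh = 2.389 kWh
electric kettle: 1760 W × 10.1 h × 7 d = 124,432 Wh = 124.4 kWh
heat pump: 2610 W × 1.96 h × 7 d = 35,809 Wh = 35.81 kWh
Total energy = 0.1512 + 81.29 + 2.389 + 124.4 + 35.81 = 244.1 kWh
Cost = 244.1 kWh × £0.150 = £36.61

£36.61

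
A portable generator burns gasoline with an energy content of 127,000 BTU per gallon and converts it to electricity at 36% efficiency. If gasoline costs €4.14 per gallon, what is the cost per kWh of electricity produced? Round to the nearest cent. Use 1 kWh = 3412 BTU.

Electrical output per gallon = 127,000 BTU × 0.36 / 3412 BTU/kWh = 13.4 kWh
Cost per kWh = €4.14 / 13.4 kWh = €0.309

€0.31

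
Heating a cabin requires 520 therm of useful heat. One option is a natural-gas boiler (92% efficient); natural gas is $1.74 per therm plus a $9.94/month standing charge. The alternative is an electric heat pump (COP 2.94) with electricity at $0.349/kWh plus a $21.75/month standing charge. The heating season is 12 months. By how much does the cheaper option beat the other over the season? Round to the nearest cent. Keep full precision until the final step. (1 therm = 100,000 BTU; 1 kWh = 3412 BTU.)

$967.38

Heat load = 520 therm × 100,000 = 52,000,000 BTU
Gas: input = 52,000,000 / 0.92 = 56,521,739 BTU = 565.2 therm → 565.2 × $1.74 = $983.48; + 12 × $9.94 standing = $1,102.76
Heat pump: 52,000,000 BTU / 3412 = 15,240 kWh heat; / 2.94 = 5,184 kWh in → × $0.349 = $1,809.14; + 12 × $21.75 standing = $2,070.14
Difference = |$1,102.76 − $2,070.14| = $967.38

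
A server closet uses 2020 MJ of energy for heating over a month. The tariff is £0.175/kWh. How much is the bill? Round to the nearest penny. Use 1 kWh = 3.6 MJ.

£98.19

2020 MJ × (0.27778 kWh/MJ) = 561.1 kWh
Cost = 561.1 kWh × £0.175/kWh = £98.19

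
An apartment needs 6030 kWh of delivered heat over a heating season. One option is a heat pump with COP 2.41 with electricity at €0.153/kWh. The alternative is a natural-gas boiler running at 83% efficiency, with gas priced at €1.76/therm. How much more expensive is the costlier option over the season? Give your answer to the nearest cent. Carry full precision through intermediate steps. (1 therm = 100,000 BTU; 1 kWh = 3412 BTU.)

Heat load = 6030 kWh × 3412 = 20,574,360 BTU
Gas: input = 20,574,360 / 0.83 = 24,788,386 BTU = 247.9 therm → 247.9 × €1.76 = €436.28
Heat pump: 20,574,360 BTU / 3412 = 6,030 kWh heat; / 2.41 = 2,502 kWh in → × €0.153 = €382.82
Difference = |€436.28 − €382.82| = €53.46

€53.46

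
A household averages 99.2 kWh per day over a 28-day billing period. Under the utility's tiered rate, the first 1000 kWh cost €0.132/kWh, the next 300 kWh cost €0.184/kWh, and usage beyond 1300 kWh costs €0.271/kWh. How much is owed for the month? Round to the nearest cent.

€587.63

Usage = 99.2 kWh/day × 28 days = 2777.6 kWh
First 1000 kWh × €0.132 = €132.00
Next 300 kWh × €0.184 = €55.20
Remaining 1477.6 kWh × €0.271 = €400.43
Total = €587.63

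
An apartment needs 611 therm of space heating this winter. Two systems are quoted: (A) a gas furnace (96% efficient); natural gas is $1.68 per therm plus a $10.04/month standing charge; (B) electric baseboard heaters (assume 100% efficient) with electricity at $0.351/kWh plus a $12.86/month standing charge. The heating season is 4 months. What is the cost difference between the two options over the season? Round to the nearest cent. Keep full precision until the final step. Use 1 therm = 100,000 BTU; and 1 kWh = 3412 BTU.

$5227.52

Heat load = 611 therm × 100,000 = 61,100,000 BTU
Gas: input = 61,100,000 / 0.96 = 63,645,833 BTU = 636.5 therm → 636.5 × $1.68 = $1,069.25; + 4 × $10.04 standing = $1,109.41
Electric: 61,100,000 BTU / 3412 = 17,910 kWh → × $0.351 = $6,285.49; + 4 × $12.86 standing = $6,336.93
Difference = |$1,109.41 − $6,336.93| = $5,227.52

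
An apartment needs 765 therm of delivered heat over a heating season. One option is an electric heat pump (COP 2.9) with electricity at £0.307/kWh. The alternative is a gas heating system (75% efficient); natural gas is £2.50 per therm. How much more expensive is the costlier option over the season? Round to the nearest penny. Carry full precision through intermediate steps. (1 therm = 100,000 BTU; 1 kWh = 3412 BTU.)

Heat load = 765 therm × 100,000 = 76,500,000 BTU
Gas: input = 76,500,000 / 0.75 = 102,000,000 BTU = 1,020 therm → 1,020 × £2.50 = £2,550.00
Heat pump: 76,500,000 BTU / 3412 = 22,420 kWh heat; / 2.9 = 7,731 kWh in → × £0.307 = £2,373.52
Difference = |£2,550.00 − £2,373.52| = £176.48

£176.48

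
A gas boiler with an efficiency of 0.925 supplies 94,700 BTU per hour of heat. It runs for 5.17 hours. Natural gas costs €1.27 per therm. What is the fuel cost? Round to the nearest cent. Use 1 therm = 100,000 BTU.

Heat delivered = 94,700 BTU/h × 5.17 h = 489,599 BTU
Gas input = 489,599 / 0.925 = 529,296 BTU
= 529,296 / 100,000 = 5.293 therm
Cost = 5.293 × €1.27/therm = €6.72

€6.72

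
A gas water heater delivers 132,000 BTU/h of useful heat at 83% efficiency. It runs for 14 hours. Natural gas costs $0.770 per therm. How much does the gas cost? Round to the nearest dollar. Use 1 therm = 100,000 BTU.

$17

Heat delivered = 132,000 BTU/h × 14 h = 1,848,000 BTU
Gas input = 1,848,000 / 0.83 = 2,226,506 BTU
= 2,226,506 / 100,000 = 22.27 therm
Cost = 22.27 × $0.770/therm = $17.14 ≈ $17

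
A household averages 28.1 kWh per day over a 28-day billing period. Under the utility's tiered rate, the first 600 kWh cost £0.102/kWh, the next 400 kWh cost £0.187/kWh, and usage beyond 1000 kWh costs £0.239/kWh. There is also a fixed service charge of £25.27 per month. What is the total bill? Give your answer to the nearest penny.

£121.40

Usage = 28.1 kWh/day × 28 days = 786.8 kWh
First 600 kWh × £0.102 = £61.20
Next 186.8 kWh × £0.187 = £34.93
Remaining tier: 0 kWh (not reached)
Energy charge = £96.13; + service £25.27 = £121.40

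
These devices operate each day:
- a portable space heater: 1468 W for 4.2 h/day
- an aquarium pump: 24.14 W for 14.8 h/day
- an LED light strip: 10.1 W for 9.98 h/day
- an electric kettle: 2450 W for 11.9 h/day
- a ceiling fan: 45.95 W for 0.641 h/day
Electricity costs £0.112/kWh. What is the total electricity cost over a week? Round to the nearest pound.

portable space heater: 1468 W × 4.2 h × 7 d = 43,159 Wh = 43.16 kWh
aquarium pump: 24.14 W × 14.8 h × 7 d = 2,501 Wh = 2.501 kWh
LED light strip: 10.1 W × 9.98 h × 7 d = 706 Wh = 0.7056 kWh
electric kettle: 2450 W × 11.9 h × 7 d = 204,085 Wh = 204.1 kWh
ceiling fan: 45.95 W × 0.641 h × 7 d = 206 Wh = 0.2062 kWh
Total energy = 43.16 + 2.501 + 0.7056 + 204.1 + 0.2062 = 250.7 kWh
Cost = 250.7 kWh × £0.112 = £28.07 ≈ £28

£28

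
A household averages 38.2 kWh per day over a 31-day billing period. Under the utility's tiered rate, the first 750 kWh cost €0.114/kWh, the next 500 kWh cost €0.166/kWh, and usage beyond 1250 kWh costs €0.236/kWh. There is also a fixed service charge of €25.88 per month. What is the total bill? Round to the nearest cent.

Usage = 38.2 kWh/day × 31 days = 1184.2 kWh
First 750 kWh × €0.114 = €85.50
Next 434.2 kWh × €0.166 = €72.08
Remaining tier: 0 kWh (not reached)
Energy charge = €157.58; + service €25.88 = €183.46

€183.46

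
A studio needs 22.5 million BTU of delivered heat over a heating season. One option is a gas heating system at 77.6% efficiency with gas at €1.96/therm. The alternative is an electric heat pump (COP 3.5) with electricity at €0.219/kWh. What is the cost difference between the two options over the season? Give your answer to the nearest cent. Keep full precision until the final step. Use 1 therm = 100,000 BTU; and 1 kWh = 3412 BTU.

€155.68

Heat load = 22.5 × 10⁶ BTU = 22,500,000 BTU
Gas: input = 22,500,000 / 0.776 = 28,994,845 BTU = 289.9 therm → 289.9 × €1.96 = €568.30
Heat pump: 22,500,000 BTU / 3412 = 6,594 kWh heat; / 3.5 = 1,884 kWh in → × €0.219 = €412.62
Difference = |€568.30 − €412.62| = €155.68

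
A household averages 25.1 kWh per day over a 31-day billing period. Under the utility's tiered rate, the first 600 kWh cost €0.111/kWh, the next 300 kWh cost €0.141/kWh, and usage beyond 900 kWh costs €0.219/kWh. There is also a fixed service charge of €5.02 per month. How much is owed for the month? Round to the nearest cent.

€96.73

Usage = 25.1 kWh/day × 31 days = 778.1 kWh
First 600 kWh × €0.111 = €66.60
Next 178.1 kWh × €0.141 = €25.11
Remaining tier: 0 kWh (not reached)
Energy charge = €91.71; + service €5.02 = €96.73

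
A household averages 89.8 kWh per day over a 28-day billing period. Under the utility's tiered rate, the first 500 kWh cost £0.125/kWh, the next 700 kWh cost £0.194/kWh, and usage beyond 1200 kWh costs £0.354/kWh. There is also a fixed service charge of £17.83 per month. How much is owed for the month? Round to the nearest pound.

£681

Usage = 89.8 kWh/day × 28 days = 2514.4 kWh
First 500 kWh × £0.125 = £62.50
Next 700 kWh × £0.194 = £135.80
Remaining 1314.4 kWh × £0.354 = £465.30
Energy charge = £663.60; + service £17.83 = £681.43 ≈ £681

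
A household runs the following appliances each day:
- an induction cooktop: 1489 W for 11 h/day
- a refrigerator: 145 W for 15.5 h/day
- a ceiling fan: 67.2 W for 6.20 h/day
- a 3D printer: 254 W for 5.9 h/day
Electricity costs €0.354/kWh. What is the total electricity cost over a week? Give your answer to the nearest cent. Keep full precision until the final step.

induction cooktop: 1489 W × 11 h × 7 d = 114,653 Wh = 114.7 kWh
refrigerator: 145 W × 15.5 h × 7 d = 15,732 Wh = 15.73 kWh
ceiling fan: 67.2 W × 6.20 h × 7 d = 2,916 Wh = 2.916 kWh
3D printer: 254 W × 5.9 h × 7 d = 10,490 Wh = 10.49 kWh
Total energy = 114.7 + 15.73 + 2.916 + 10.49 = 143.8 kWh
Cost = 143.8 kWh × €0.354 = €50.90

€50.90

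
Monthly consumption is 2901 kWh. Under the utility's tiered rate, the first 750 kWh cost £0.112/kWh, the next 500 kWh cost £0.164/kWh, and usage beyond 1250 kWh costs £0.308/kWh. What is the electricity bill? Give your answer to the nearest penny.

First 750 kWh × £0.112 = £84.00
Next 500 kWh × £0.164 = £82.00
Remaining 1651 kWh × £0.308 = £508.51
Total = £674.51

£674.51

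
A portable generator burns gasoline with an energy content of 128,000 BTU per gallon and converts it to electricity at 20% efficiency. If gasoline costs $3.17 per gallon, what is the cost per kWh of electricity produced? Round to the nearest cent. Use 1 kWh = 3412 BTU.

$0.42

Electrical output per gallon = 128,000 BTU × 0.20 / 3412 BTU/kWh = 7.503 kWh
Cost per kWh = $3.17 / 7.503 kWh = $0.423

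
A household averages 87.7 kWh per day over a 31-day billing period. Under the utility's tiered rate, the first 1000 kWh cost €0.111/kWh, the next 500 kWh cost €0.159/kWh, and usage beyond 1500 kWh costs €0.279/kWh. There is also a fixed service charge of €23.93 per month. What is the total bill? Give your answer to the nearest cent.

€554.45

Usage = 87.7 kWh/day × 31 days = 2718.7 kWh
First 1000 kWh × €0.111 = €111.00
Next 500 kWh × €0.159 = €79.50
Remaining 1218.7 kWh × €0.279 = €340.02
Energy charge = €530.52; + service €23.93 = €554.45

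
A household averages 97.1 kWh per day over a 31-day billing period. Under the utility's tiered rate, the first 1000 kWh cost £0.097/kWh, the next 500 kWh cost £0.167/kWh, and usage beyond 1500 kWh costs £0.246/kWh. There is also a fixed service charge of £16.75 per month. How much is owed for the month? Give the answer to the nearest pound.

£569

Usage = 97.1 kWh/day × 31 days = 3010.1 kWh
First 1000 kWh × £0.097 = £97.00
Next 500 kWh × £0.167 = £83.50
Remaining 1510.1 kWh × £0.246 = £371.48
Energy charge = £551.98; + service £16.75 = £568.73 ≈ £569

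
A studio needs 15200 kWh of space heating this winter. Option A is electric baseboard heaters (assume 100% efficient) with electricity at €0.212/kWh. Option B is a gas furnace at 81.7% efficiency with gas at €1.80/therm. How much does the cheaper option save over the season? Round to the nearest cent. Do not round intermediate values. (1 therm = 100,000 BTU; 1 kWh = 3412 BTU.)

Heat load = 15200 kWh × 3412 = 51,862,400 BTU
Gas: input = 51,862,400 / 0.817 = 63,479,070 BTU = 634.8 therm → 634.8 × €1.80 = €1,142.62
Electric: 51,862,400 BTU / 3412 = 15,200 kWh → × €0.212 = €3,222.40
Difference = |€1,142.62 − €3,222.40| = €2,079.78

€2079.78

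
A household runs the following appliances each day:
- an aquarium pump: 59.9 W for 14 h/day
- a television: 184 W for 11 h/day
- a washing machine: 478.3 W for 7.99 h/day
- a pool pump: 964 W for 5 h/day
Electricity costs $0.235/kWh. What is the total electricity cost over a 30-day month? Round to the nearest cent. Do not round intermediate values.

$81.10

aquarium pump: 59.9 W × 14 h × 30 d = 25,158 Wh = 25.16 kWh
television: 184 W × 11 h × 30 d = 60,720 Wh = 60.72 kWh
washing machine: 478.3 W × 7.99 h × 30 d = 114,649 Wh = 114.6 kWh
pool pump: 964 W × 5 h × 30 d = 144,600 Wh = 144.6 kWh
Total energy = 25.16 + 60.72 + 114.6 + 144.6 = 345.1 kWh
Cost = 345.1 kWh × $0.235 = $81.10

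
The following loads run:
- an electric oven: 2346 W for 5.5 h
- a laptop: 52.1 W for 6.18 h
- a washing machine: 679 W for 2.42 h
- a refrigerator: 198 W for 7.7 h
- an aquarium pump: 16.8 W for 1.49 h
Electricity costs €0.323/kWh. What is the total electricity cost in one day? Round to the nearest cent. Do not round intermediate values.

€5.30

electric oven: 2346 W × 5.5 h = 12,903 Wh = 12.9 kWh
laptop: 52.1 W × 6.18 h = 322 Wh = 0.322 kWh
washing machine: 679 W × 2.42 h = 1,643 Wh = 1.643 kWh
refrigerator: 198 W × 7.7 h = 1,525 Wh = 1.525 kWh
aquarium pump: 16.8 W × 1.49 h = 25 Wh = 0.02503 kWh
Total energy = 12.9 + 0.322 + 1.643 + 1.525 + 0.02503 = 16.42 kWh
Cost = 16.42 kWh × €0.323 = €5.30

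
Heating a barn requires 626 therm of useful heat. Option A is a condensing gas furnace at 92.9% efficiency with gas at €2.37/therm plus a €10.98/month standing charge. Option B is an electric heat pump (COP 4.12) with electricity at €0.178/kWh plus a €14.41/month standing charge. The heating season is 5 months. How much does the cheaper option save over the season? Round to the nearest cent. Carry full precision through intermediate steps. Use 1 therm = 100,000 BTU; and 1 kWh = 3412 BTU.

€787.20

Heat load = 626 therm × 100,000 = 62,600,000 BTU
Gas: input = 62,600,000 / 0.929 = 67,384,284 BTU = 673.8 therm → 673.8 × €2.37 = €1,597.01; + 5 × €10.98 standing = €1,651.91
Heat pump: 62,600,000 BTU / 3412 = 18,350 kWh heat; / 4.12 = 4,453 kWh in → × €0.178 = €792.66; + 5 × €14.41 standing = €864.71
Difference = |€1,651.91 − €864.71| = €787.20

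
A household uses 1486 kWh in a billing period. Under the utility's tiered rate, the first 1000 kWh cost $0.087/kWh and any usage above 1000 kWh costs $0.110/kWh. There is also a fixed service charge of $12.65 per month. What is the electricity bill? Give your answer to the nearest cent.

$153.11

First 1000 kWh × $0.087 = $87.00
Remaining 486 kWh × $0.110 = $53.46
Energy charge = $140.46; + service $12.65 = $153.11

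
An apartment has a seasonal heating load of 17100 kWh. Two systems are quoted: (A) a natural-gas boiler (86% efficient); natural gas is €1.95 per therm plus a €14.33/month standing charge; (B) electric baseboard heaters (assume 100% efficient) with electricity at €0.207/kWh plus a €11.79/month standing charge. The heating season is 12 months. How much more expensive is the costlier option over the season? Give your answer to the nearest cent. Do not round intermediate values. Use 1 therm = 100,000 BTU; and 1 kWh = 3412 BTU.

Heat load = 17100 kWh × 3412 = 58,345,200 BTU
Gas: input = 58,345,200 / 0.86 = 67,843,256 BTU = 678.4 therm → 678.4 × €1.95 = €1,322.94; + 12 × €14.33 standing = €1,494.90
Electric: 58,345,200 BTU / 3412 = 17,100 kWh → × €0.207 = €3,539.70; + 12 × €11.79 standing = €3,681.18
Difference = |€1,494.90 − €3,681.18| = €2,186.28

€2186.28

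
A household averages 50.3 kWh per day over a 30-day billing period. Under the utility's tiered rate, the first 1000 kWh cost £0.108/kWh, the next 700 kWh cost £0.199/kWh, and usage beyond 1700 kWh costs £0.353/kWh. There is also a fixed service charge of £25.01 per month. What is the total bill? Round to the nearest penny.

Usage = 50.3 kWh/day × 30 days = 1509 kWh
First 1000 kWh × £0.108 = £108.00
Next 509 kWh × £0.199 = £101.29
Remaining tier: 0 kWh (not reached)
Energy charge = £209.29; + service £25.01 = £234.30

£234.30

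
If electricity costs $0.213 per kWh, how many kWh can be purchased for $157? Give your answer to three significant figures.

737 kWh

$157 / $0.213 per kWh = 737.1 kWh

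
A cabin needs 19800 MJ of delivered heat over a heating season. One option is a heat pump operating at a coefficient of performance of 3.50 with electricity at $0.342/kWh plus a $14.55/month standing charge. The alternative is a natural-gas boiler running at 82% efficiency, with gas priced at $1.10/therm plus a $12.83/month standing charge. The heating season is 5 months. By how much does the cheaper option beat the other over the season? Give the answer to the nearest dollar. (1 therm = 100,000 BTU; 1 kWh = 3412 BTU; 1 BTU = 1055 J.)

$294

Heat load = 19800 MJ = 19,800,000,000 J / 1055 = 18,767,773 BTU
Gas: input = 18,767,773 / 0.82 = 22,887,527 BTU = 228.9 therm → 228.9 × $1.10 = $251.76; + 5 × $12.83 standing = $315.91
Heat pump: 18,767,773 BTU / 3412 = 5,501 kWh heat; / 3.50 = 1,572 kWh in → × $0.342 = $537.48; + 5 × $14.55 standing = $610.23
Difference = |$315.91 − $610.23| = $294.32 ≈ $294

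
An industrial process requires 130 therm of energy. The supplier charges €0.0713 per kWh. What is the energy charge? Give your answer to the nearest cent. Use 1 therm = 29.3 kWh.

130 therm × (29.3 kWh/therm) = 3,809 kWh
Cost = 3,809 kWh × €0.0713/kWh = €271.58

€271.58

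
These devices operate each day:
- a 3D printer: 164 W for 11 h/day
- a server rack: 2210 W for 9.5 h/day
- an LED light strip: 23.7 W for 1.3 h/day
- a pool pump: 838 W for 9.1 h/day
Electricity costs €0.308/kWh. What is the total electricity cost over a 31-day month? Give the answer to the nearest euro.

3D printer: 164 W × 11 h × 31 d = 55,924 Wh = 55.92 kWh
server rack: 2210 W × 9.5 h × 31 d = 650,845 Wh = 650.8 kWh
LED light strip: 23.7 W × 1.3 h × 31 d = 955 Wh = 0.9551 kWh
pool pump: 838 W × 9.1 h × 31 d = 236,400 Wh = 236.4 kWh
Total energy = 55.92 + 650.8 + 0.9551 + 236.4 = 944.1 kWh
Cost = 944.1 kWh × €0.308 = €290.79 ≈ €291

€291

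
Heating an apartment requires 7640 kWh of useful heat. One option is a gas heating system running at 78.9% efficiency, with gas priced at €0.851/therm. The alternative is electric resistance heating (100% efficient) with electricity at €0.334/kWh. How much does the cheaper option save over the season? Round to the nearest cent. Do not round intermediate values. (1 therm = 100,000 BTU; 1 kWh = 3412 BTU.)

€2270.60

Heat load = 7640 kWh × 3412 = 26,067,680 BTU
Gas: input = 26,067,680 / 0.789 = 33,038,885 BTU = 330.4 therm → 330.4 × €0.851 = €281.16
Electric: 26,067,680 BTU / 3412 = 7,640 kWh → × €0.334 = €2,551.76
Difference = |€281.16 − €2,551.76| = €2,270.60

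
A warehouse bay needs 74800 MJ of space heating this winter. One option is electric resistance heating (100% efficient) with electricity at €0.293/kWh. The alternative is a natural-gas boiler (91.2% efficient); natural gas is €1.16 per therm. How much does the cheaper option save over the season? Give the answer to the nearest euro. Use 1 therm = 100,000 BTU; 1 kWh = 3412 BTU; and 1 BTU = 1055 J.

Heat load = 74800 MJ = 74,800,000,000 J / 1055 = 70,900,474 BTU
Gas: input = 70,900,474 / 0.912 = 77,741,748 BTU = 777.4 therm → 777.4 × €1.16 = €901.80
Electric: 70,900,474 BTU / 3412 = 20,780 kWh → × €0.293 = €6,088.46
Difference = |€901.80 − €6,088.46| = €5,186.66 ≈ €5187

€5187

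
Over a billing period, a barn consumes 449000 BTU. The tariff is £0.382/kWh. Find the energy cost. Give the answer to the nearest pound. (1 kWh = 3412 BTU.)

£50

449000 BTU × (0.00029308 kWh/BTU) = 131.6 kWh
Cost = 131.6 kWh × £0.382/kWh = £50.27 ≈ £50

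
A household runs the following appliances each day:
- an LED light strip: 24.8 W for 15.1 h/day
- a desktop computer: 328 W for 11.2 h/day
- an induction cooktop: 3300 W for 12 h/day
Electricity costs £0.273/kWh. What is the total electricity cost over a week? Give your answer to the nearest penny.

£83.41

LED light strip: 24.8 W × 15.1 h × 7 d = 2,621 Wh = 2.621 kWh
desktop computer: 328 W × 11.2 h × 7 d = 25,715 Wh = 25.72 kWh
induction cooktop: 3300 W × 12 h × 7 d = 277,200 Wh = 277.2 kWh
Total energy = 2.621 + 25.72 + 277.2 = 305.5 kWh
Cost = 305.5 kWh × £0.273 = £83.41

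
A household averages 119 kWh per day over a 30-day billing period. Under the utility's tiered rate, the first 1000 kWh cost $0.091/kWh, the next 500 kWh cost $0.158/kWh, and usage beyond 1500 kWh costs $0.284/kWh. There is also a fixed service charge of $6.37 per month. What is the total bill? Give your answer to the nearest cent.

Usage = 119 kWh/day × 30 days = 3570 kWh
First 1000 kWh × $0.091 = $91.00
Next 500 kWh × $0.158 = $79.00
Remaining 2070 kWh × $0.284 = $587.88
Energy charge = $757.88; + service $6.37 = $764.25

$764.25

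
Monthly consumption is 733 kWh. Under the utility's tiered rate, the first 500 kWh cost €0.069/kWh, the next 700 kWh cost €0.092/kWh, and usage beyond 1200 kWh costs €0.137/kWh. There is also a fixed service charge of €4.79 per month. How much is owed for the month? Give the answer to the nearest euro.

First 500 kWh × €0.069 = €34.50
Next 233 kWh × €0.092 = €21.44
Remaining tier: 0 kWh (not reached)
Energy charge = €55.94; + service €4.79 = €60.73 ≈ €61

€61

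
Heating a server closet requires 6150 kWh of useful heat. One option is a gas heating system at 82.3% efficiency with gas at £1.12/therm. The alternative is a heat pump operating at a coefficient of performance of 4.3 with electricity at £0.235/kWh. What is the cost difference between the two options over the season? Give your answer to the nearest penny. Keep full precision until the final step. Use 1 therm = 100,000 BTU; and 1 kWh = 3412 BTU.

£50.54

Heat load = 6150 kWh × 3412 = 20,983,800 BTU
Gas: input = 20,983,800 / 0.823 = 25,496,719 BTU = 255 therm → 255 × £1.12 = £285.56
Heat pump: 20,983,800 BTU / 3412 = 6,150 kWh heat; / 4.3 = 1,430 kWh in → × £0.235 = £336.10
Difference = |£285.56 − £336.10| = £50.54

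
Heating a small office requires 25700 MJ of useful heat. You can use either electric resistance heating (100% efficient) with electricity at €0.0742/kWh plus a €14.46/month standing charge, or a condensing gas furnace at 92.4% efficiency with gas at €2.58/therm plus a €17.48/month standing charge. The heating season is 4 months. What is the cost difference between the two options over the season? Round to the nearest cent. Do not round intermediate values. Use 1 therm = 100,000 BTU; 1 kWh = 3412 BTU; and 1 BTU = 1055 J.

Heat load = 25700 MJ = 25,700,000,000 J / 1055 = 24,360,190 BTU
Gas: input = 24,360,190 / 0.924 = 26,363,842 BTU = 263.6 therm → 263.6 × €2.58 = €680.19; + 4 × €17.48 standing = €750.11
Electric: 24,360,190 BTU / 3412 = 7,140 kWh → × €0.0742 = €529.76; + 4 × €14.46 standing = €587.60
Difference = |€750.11 − €587.60| = €162.51

€162.51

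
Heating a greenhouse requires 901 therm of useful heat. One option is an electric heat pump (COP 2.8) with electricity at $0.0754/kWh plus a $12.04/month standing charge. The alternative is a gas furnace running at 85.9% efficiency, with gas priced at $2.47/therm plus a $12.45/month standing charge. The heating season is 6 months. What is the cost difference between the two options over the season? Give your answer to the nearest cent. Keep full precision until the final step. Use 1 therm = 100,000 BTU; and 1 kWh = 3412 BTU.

$1882.13

Heat load = 901 therm × 100,000 = 90,100,000 BTU
Gas: input = 90,100,000 / 0.859 = 104,889,406 BTU = 1,049 therm → 1,049 × $2.47 = $2,590.77; + 6 × $12.45 standing = $2,665.47
Heat pump: 90,100,000 BTU / 3412 = 26,410 kWh heat; / 2.8 = 9,431 kWh in → × $0.0754 = $711.10; + 6 × $12.04 standing = $783.34
Difference = |$2,665.47 − $783.34| = $1,882.13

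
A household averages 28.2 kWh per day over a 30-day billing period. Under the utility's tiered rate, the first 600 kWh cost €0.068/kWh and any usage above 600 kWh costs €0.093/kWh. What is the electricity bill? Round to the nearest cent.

Usage = 28.2 kWh/day × 30 days = 846 kWh
First 600 kWh × €0.068 = €40.80
Remaining 246 kWh × €0.093 = €22.88
Total = €63.68

€63.68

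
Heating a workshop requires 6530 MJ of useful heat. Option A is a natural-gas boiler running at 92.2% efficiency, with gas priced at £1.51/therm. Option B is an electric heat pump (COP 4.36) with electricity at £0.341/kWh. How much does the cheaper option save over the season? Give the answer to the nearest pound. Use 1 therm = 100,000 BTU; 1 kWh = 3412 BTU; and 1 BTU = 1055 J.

£41

Heat load = 6530 MJ = 6,530,000,000 J / 1055 = 6,189,573 BTU
Gas: input = 6,189,573 / 0.922 = 6,713,203 BTU = 67.13 therm → 67.13 × £1.51 = £101.37
Heat pump: 6,189,573 BTU / 3412 = 1,814 kWh heat; / 4.36 = 416.1 kWh in → × £0.341 = £141.88
Difference = |£101.37 − £141.88| = £40.51 ≈ £41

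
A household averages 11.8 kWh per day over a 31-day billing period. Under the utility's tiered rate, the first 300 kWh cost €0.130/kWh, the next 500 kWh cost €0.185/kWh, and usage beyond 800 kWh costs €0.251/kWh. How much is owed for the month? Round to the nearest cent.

Usage = 11.8 kWh/day × 31 days = 365.8 kWh
First 300 kWh × €0.130 = €39.00
Next 65.8 kWh × €0.185 = €12.17
Remaining tier: 0 kWh (not reached)
Total = €51.17

€51.17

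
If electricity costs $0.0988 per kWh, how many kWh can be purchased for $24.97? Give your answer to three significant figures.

253 kWh

$24.97 / $0.0988 per kWh = 252.7 kWh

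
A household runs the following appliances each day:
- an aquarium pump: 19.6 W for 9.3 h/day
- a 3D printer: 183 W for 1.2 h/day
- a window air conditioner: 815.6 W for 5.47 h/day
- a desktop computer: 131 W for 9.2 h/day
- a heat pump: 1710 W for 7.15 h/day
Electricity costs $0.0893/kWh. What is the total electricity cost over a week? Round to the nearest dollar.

$11

aquarium pump: 19.6 W × 9.3 h × 7 d = 1,276 Wh = 1.276 kWh
3D printer: 183 W × 1.2 h × 7 d = 1,537 Wh = 1.537 kWh
window air conditioner: 815.6 W × 5.47 h × 7 d = 31,229 Wh = 31.23 kWh
desktop computer: 131 W × 9.2 h × 7 d = 8,436 Wh = 8.436 kWh
heat pump: 1710 W × 7.15 h × 7 d = 85,586 Wh = 85.59 kWh
Total energy = 1.276 + 1.537 + 31.23 + 8.436 + 85.59 = 128.1 kWh
Cost = 128.1 kWh × $0.0893 = $11.44 ≈ $11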